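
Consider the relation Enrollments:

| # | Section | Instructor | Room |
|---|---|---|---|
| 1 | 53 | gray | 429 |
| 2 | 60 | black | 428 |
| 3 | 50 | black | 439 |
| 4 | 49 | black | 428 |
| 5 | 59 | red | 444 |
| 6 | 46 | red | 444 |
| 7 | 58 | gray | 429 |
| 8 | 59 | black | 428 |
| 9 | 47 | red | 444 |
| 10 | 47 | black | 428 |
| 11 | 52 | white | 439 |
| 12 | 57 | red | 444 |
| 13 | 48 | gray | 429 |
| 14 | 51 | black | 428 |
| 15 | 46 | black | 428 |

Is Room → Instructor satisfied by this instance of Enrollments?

No

Room=429: rows 1, 7, 13 → Instructor = gray, gray, gray ✓
Room=428: rows 2, 4, 8, 10, 14, 15 → Instructor = black, black, black, black, black, black ✓
Room=439: rows 3, 11 → Instructor takes values {black, white} — violation
Room=444: rows 5, 6, 9, 12 → Instructor = red, red, red, red ✓
Two rows agree on Room but differ on Instructor, so Room → Instructor does not hold.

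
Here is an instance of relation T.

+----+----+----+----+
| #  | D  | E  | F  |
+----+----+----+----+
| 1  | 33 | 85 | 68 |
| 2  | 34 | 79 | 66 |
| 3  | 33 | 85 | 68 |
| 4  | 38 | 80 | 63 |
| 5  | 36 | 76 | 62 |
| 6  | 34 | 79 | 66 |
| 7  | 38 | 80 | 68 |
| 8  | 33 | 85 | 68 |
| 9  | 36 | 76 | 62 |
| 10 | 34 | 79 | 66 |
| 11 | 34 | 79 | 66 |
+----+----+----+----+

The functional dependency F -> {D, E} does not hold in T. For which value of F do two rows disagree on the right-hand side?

F=68: rows 1, 3, 7, 8 → {D,E} takes values {(33, 85), (38, 80)} — violation
F=66: rows 2, 6, 10, 11 → {D,E} = (34, 79), (34, 79), (34, 79), (34, 79) ✓
F=63: row 4 → {D,E} = (38, 80) ✓
F=62: rows 5, 9 → {D,E} = (36, 76), (36, 76) ✓
The only F value with inconsistent RHS is F=68.

68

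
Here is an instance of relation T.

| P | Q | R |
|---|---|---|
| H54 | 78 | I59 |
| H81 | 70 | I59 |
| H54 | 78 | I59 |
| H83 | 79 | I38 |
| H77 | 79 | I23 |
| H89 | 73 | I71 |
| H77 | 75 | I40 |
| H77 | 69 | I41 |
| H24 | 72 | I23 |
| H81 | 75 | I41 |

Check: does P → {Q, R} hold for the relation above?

No

P=H54: 2 rows → {Q,R} = (78, I59), (78, I59) ✓
P=H81: 2 rows → {Q,R} takes values {(70, I59), (75, I41)} — violation
P=H83: 1 row → {Q,R} = (79, I38) ✓
P=H77: 3 rows → {Q,R} takes values {(79, I23), (75, I40), (69, I41)} — violation
P=H89: 1 row → {Q,R} = (73, I71) ✓
P=H24: 1 row → {Q,R} = (72, I23) ✓
Two rows agree on P but differ on {Q, R}, so P → {Q, R} does not hold.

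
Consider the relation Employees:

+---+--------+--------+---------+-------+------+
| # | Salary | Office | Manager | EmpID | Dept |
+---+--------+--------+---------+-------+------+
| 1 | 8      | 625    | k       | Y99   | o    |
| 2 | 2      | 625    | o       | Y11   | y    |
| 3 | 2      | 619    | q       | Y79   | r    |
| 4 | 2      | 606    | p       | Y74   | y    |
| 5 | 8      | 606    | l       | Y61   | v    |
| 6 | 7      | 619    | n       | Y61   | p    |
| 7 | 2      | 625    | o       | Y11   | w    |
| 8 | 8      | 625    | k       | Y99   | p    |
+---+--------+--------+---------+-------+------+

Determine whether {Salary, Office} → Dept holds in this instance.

(Salary=8, Office=625): rows 1, 8 → Dept takes values {o, p} — violation
(Salary=2, Office=625): rows 2, 7 → Dept takes values {y, w} — violation
(Salary=2, Office=619): row 3 → Dept = r ✓
(Salary=2, Office=606): row 4 → Dept = y ✓
(Salary=8, Office=606): row 5 → Dept = v ✓
(Salary=7, Office=619): row 6 → Dept = p ✓
Two rows agree on {Salary, Office} but differ on Dept, so {Salary, Office} → Dept does not hold.

No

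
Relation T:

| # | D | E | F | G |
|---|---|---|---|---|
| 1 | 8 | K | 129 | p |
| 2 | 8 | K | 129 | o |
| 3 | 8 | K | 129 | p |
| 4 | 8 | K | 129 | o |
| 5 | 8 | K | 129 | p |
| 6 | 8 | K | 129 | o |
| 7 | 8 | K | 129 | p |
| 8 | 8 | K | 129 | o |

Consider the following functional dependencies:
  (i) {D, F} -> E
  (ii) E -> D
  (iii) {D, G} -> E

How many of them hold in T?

3

(i) {D, F} -> E: every LHS value maps to a single RHS value — holds.
(ii) E -> D: every LHS value maps to a single RHS value — holds.
(iii) {D, G} -> E: every LHS value maps to a single RHS value — holds.
3 of the 3 dependencies hold.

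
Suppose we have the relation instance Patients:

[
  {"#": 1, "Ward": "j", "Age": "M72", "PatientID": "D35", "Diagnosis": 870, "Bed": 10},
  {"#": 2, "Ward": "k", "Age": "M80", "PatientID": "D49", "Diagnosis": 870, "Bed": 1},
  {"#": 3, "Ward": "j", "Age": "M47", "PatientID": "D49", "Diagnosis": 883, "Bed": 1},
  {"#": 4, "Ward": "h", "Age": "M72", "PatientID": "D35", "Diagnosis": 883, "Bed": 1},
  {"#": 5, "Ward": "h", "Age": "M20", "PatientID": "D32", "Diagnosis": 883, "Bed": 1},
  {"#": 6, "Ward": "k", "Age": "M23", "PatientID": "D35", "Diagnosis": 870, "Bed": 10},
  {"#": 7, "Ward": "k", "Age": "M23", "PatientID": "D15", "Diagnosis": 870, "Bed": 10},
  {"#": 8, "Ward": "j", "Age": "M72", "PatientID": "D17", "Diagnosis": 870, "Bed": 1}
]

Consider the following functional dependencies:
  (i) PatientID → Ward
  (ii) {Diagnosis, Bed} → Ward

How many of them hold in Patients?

(i) PatientID → Ward: PatientID=D35: rows 1, 4, 6 → Ward takes values {j, h, k} — violation; PatientID=D49: rows 2, 3 → Ward takes values {k, j} — violation — fails.
(ii) {Diagnosis, Bed} → Ward: (Diagnosis=870, Bed=10): rows 1, 6, 7 → Ward takes values {j, k} — violation; (Diagnosis=870, Bed=1): rows 2, 8 → Ward takes values {k, j} — violation; (Diagnosis=883, Bed=1): rows 3, 4, 5 → Ward takes values {j, h} — violation — fails.
None of the 2 dependencies hold.

0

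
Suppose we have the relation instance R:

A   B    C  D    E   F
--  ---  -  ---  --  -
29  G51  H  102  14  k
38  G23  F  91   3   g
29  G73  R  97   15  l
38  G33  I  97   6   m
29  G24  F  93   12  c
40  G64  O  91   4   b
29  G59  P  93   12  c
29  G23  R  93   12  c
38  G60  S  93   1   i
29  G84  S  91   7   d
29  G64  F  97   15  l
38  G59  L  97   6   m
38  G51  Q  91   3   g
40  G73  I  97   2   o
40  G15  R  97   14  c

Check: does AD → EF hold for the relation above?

No

(A=29, D=102): 1 row → {E,F} = (14, k) ✓
(A=38, D=91): 2 rows → {E,F} = (3, g), (3, g) ✓
(A=29, D=97): 2 rows → {E,F} = (15, l), (15, l) ✓
(A=38, D=97): 2 rows → {E,F} = (6, m), (6, m) ✓
(A=29, D=93): 3 rows → {E,F} = (12, c), (12, c), (12, c) ✓
(A=40, D=91): 1 row → {E,F} = (4, b) ✓
(A=38, D=93): 1 row → {E,F} = (1, i) ✓
(A=29, D=91): 1 row → {E,F} = (7, d) ✓
(A=40, D=97): 2 rows → {E,F} takes values {(2, o), (14, c)} — violation
Two rows agree on AD but differ on EF, so AD → EF does not hold.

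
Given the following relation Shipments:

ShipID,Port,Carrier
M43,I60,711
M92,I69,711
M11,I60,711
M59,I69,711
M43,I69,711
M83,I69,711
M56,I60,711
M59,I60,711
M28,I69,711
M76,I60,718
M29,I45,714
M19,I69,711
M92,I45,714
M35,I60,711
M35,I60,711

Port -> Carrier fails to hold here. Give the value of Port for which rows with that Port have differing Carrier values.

I60

Port=I60: 7 rows → Carrier takes values {711, 718} — violation
Port=I69: 6 rows → Carrier = 711, 711, 711, 711, 711, 711 ✓
Port=I45: 2 rows → Carrier = 714, 714 ✓
The only Port value with inconsistent Carrier is Port=I60.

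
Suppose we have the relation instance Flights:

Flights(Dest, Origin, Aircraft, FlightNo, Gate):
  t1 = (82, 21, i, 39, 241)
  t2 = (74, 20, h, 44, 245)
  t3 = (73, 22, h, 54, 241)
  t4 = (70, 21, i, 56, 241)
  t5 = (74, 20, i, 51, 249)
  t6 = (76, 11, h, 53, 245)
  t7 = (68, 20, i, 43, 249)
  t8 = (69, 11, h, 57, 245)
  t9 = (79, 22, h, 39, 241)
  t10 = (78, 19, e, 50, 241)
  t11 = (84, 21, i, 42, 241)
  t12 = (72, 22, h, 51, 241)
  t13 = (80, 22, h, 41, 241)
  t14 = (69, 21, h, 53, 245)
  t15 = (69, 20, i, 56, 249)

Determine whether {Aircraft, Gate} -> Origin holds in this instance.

No

(Aircraft=i, Gate=241): rows 1, 4, 11 → Origin = 21, 21, 21 ✓
(Aircraft=h, Gate=245): rows 2, 6, 8, 14 → Origin takes values {20, 11, 21} — violation
(Aircraft=h, Gate=241): rows 3, 9, 12, 13 → Origin = 22, 22, 22, 22 ✓
(Aircraft=i, Gate=249): rows 5, 7, 15 → Origin = 20, 20, 20 ✓
(Aircraft=e, Gate=241): row 10 → Origin = 19 ✓
Two rows agree on {Aircraft, Gate} but differ on Origin, so {Aircraft, Gate} -> Origin does not hold.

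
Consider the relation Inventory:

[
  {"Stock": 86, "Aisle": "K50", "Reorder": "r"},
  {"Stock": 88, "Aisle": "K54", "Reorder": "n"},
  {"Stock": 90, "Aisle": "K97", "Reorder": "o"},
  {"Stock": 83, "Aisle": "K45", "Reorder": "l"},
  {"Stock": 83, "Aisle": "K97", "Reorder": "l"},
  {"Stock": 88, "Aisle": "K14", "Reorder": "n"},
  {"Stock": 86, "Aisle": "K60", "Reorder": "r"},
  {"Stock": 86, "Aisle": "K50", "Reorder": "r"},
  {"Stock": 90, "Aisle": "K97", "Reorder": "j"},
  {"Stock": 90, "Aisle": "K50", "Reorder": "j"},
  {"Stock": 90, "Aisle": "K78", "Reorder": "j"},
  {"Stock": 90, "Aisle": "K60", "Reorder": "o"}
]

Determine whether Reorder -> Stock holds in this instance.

Reorder=r: 3 rows → Stock = 86, 86, 86 ✓
Reorder=n: 2 rows → Stock = 88, 88 ✓
Reorder=o: 2 rows → Stock = 90, 90 ✓
Reorder=l: 2 rows → Stock = 83, 83 ✓
Reorder=j: 3 rows → Stock = 90, 90, 90 ✓
Every Reorder value is associated with a single Stock value, so Reorder -> Stock holds.

Yes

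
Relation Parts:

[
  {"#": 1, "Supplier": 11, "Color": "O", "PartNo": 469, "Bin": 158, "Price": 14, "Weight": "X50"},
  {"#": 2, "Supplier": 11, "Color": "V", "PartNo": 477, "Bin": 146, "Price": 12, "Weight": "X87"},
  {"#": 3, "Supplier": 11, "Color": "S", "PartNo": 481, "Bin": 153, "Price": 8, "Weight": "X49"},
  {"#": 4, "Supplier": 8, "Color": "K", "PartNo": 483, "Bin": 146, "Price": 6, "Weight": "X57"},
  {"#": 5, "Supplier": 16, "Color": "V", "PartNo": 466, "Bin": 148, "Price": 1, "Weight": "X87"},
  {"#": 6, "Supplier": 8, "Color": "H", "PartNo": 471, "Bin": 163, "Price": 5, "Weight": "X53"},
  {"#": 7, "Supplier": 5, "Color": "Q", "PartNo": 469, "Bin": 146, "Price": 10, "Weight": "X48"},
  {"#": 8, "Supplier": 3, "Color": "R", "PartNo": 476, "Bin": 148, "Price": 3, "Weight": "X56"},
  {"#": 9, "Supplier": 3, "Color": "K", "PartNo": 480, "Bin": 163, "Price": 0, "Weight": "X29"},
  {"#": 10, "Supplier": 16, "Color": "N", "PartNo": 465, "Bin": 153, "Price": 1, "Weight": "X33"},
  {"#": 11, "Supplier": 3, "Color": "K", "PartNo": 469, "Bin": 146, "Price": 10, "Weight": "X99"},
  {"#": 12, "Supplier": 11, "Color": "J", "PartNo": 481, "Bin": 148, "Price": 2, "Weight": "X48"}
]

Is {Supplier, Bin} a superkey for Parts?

All 12 rows have distinct {Supplier, Bin} values, so {Supplier, Bin} → (all attributes) holds and {Supplier, Bin} is a superkey.

Yes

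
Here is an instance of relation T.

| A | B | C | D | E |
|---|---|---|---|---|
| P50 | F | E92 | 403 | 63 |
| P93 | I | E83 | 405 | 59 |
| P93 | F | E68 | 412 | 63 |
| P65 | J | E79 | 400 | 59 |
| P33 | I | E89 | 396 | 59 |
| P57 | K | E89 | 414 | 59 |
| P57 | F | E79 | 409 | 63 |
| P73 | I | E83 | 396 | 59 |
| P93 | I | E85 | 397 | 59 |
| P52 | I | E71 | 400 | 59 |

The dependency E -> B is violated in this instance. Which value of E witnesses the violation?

59

E=63: 3 rows → B = F, F, F ✓
E=59: 7 rows → B takes values {I, J, K} — violation
The only E value with inconsistent B is E=59.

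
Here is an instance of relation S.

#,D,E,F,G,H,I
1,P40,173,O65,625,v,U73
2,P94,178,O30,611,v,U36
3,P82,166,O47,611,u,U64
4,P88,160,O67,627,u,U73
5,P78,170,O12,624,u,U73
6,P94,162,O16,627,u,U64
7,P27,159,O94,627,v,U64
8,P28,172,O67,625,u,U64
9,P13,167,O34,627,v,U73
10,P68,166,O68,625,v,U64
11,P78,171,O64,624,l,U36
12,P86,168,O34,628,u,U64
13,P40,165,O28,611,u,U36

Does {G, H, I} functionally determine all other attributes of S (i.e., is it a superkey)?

All 13 rows have distinct {G, H, I} values, so {G, H, I} → (all attributes) holds and {G, H, I} is a superkey.

Yes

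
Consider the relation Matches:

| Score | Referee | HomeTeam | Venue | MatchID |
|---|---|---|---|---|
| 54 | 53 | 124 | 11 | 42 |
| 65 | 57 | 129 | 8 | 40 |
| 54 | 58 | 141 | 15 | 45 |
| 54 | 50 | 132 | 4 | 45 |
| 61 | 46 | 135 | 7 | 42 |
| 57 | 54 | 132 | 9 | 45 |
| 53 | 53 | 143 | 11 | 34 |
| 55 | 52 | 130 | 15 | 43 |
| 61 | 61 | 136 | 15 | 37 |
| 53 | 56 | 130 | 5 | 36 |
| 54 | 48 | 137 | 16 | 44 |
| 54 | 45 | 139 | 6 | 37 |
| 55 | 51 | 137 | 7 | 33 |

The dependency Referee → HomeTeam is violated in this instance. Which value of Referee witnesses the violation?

53

Referee=53: 2 rows → HomeTeam takes values {124, 143} — violation
Referee=57: 1 row → HomeTeam = 129 ✓
Referee=58: 1 row → HomeTeam = 141 ✓
Referee=50: 1 row → HomeTeam = 132 ✓
Referee=46: 1 row → HomeTeam = 135 ✓
Referee=54: 1 row → HomeTeam = 132 ✓
Referee=52: 1 row → HomeTeam = 130 ✓
Referee=61: 1 row → HomeTeam = 136 ✓
Referee=56: 1 row → HomeTeam = 130 ✓
Referee=48: 1 row → HomeTeam = 137 ✓
Referee=45: 1 row → HomeTeam = 139 ✓
Referee=51: 1 row → HomeTeam = 137 ✓
The only Referee value with inconsistent HomeTeam is Referee=53.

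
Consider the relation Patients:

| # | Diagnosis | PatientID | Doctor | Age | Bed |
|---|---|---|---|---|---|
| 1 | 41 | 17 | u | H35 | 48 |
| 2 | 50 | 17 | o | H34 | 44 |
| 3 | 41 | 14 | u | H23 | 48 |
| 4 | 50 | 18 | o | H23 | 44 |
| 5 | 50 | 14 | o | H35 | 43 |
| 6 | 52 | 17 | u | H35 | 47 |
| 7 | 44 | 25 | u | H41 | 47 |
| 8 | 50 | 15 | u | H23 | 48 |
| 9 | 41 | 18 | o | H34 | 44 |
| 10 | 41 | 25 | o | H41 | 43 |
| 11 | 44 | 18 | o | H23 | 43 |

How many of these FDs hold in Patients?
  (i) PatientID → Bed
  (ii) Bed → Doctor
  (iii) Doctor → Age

(i) PatientID → Bed: PatientID=17: rows 1, 2, 6 → Bed takes values {48, 44, 47} — violation; PatientID=14: rows 3, 5 → Bed takes values {48, 43} — violation; PatientID=18: rows 4, 9, 11 → Bed takes values {44, 43} — violation; PatientID=25: rows 7, 10 → Bed takes values {47, 43} — violation — fails.
(ii) Bed → Doctor: every LHS value maps to a single RHS value — holds.
(iii) Doctor → Age: Doctor=u: rows 1, 3, 6, 7, 8 → Age takes values {H35, H23, H41} — violation; Doctor=o: rows 2, 4, 5, 9, 10, 11 → Age takes values {H34, H23, H35, H41} — violation — fails.
1 of the 3 dependencies holds.

1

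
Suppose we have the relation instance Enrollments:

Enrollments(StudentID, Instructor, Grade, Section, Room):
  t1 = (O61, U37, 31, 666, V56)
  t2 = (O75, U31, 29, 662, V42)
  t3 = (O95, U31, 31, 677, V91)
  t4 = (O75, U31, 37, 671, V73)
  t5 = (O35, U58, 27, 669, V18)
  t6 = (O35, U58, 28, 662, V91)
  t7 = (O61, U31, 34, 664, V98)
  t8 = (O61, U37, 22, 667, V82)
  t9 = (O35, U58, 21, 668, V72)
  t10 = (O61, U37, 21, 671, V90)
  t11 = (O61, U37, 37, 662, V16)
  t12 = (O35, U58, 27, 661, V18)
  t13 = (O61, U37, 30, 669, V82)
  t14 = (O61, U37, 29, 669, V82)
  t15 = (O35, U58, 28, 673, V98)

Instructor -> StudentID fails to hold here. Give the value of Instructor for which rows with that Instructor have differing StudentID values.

U31

Instructor=U37: rows 1, 8, 10, 11, 13, 14 → StudentID = O61, O61, O61, O61, O61, O61 ✓
Instructor=U31: rows 2, 3, 4, 7 → StudentID takes values {O75, O95, O61} — violation
Instructor=U58: rows 5, 6, 9, 12, 15 → StudentID = O35, O35, O35, O35, O35 ✓
The only Instructor value with inconsistent StudentID is Instructor=U31.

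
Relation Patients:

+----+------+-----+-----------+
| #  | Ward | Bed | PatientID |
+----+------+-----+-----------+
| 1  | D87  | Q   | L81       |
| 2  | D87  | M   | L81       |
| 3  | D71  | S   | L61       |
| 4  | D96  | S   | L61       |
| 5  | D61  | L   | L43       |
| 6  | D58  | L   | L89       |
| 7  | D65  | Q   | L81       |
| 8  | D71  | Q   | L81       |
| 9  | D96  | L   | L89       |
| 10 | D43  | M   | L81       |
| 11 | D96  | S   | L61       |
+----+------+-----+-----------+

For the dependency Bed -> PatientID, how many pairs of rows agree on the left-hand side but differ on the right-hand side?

2

Bed=Q: all 3 rows agree on PatientID — 0 pairs.
Bed=M: all 2 rows agree on PatientID — 0 pairs.
Bed=S: all 3 rows agree on PatientID — 0 pairs.
Bed=L: violating pairs (5,6), (5,9) — 2 pairs.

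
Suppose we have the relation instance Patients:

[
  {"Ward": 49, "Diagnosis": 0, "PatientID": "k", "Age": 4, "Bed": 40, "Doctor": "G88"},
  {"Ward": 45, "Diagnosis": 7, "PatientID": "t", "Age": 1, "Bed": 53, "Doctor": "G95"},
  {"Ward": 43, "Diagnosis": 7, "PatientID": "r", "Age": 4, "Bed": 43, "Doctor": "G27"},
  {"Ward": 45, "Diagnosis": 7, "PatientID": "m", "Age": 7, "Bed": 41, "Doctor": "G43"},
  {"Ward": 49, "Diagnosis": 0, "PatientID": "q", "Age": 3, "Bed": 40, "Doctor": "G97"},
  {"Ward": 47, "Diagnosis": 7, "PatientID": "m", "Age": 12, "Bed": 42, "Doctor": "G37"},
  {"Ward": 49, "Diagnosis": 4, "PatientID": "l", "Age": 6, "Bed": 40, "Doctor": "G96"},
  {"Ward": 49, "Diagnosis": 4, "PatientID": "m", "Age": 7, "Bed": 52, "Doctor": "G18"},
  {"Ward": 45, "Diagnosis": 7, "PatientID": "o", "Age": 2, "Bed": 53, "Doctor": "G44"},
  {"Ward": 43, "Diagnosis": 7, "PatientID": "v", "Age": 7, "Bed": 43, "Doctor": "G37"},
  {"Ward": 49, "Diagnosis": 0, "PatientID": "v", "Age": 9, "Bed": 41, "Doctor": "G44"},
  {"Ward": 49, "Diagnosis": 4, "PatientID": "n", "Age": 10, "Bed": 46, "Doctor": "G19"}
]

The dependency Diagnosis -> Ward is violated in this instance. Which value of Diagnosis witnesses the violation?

7

Diagnosis=0: 3 rows → Ward = 49, 49, 49 ✓
Diagnosis=7: 6 rows → Ward takes values {45, 43, 47} — violation
Diagnosis=4: 3 rows → Ward = 49, 49, 49 ✓
The only Diagnosis value with inconsistent Ward is Diagnosis=7.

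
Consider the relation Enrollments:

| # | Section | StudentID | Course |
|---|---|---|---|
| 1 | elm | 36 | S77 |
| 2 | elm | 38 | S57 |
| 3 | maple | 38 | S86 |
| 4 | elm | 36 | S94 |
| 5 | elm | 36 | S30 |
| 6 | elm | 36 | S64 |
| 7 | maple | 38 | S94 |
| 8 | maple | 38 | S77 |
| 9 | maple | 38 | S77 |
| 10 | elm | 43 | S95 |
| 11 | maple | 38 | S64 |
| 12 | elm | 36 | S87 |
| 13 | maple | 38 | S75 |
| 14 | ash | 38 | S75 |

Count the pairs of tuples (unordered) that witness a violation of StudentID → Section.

StudentID=36: all 5 rows agree on Section — 0 pairs.
StudentID=38: violating pairs (2,3), (2,7), (2,8), (2,9), (2,11), (2,13), (2,14), (3,14), (7,14), (8,14), (9,14), (11,14), (13,14) — 13 pairs.

13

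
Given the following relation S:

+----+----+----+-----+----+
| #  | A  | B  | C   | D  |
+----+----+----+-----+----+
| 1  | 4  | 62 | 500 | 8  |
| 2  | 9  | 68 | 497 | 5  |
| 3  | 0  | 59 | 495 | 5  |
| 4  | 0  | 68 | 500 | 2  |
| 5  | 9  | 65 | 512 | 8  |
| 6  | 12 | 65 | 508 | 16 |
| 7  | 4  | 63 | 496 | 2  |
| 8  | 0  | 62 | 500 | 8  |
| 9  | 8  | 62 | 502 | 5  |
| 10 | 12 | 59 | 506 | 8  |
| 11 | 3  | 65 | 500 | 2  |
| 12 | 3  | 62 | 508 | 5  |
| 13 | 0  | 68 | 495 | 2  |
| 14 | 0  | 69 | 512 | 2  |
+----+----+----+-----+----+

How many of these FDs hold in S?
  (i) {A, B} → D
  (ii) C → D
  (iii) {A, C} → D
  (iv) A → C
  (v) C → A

(i) {A, B} → D: every LHS value maps to a single RHS value — holds.
(ii) C → D: C=500: rows 1, 4, 8, 11 → D takes values {8, 2} — violation; C=495: rows 3, 13 → D takes values {5, 2} — violation; C=512: rows 5, 14 → D takes values {8, 2} — violation; C=508: rows 6, 12 → D takes values {16, 5} — violation — fails.
(iii) {A, C} → D: (A=0, C=495): rows 3, 13 → D takes values {5, 2} — violation; (A=0, C=500): rows 4, 8 → D takes values {2, 8} — violation — fails.
(iv) A → C: A=4: rows 1, 7 → C takes values {500, 496} — violation; A=9: rows 2, 5 → C takes values {497, 512} — violation; A=0: rows 3, 4, 8, 13, 14 → C takes values {495, 500, 512} — violation; A=12: rows 6, 10 → C takes values {508, 506} — violation; A=3: rows 11, 12 → C takes values {500, 508} — violation — fails.
(v) C → A: C=500: rows 1, 4, 8, 11 → A takes values {4, 0, 3} — violation; C=512: rows 5, 14 → A takes values {9, 0} — violation; C=508: rows 6, 12 → A takes values {12, 3} — violation — fails.
1 of the 5 dependencies holds.

1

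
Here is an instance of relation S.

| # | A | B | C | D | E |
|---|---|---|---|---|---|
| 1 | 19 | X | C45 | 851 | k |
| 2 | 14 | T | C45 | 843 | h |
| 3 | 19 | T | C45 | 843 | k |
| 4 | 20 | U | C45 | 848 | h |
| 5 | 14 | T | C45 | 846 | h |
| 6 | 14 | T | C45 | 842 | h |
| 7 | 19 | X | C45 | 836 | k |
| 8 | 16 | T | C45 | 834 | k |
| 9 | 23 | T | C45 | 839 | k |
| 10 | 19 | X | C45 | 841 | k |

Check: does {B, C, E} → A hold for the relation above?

No

(B=X, C=C45, E=k): rows 1, 7, 10 → A = 19, 19, 19 ✓
(B=T, C=C45, E=h): rows 2, 5, 6 → A = 14, 14, 14 ✓
(B=T, C=C45, E=k): rows 3, 8, 9 → A takes values {19, 16, 23} — violation
(B=U, C=C45, E=h): row 4 → A = 20 ✓
Two rows agree on {B, C, E} but differ on A, so {B, C, E} → A does not hold.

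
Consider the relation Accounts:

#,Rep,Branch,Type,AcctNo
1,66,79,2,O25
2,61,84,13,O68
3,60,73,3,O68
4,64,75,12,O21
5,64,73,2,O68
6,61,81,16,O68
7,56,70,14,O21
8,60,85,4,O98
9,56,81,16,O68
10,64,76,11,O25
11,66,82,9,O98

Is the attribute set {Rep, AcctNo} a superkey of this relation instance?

No

Rows 2 and 6 have the same {Rep, AcctNo} value (Rep=61, AcctNo=O68) but are distinct tuples, so {Rep, AcctNo} does not determine every attribute — not a superkey.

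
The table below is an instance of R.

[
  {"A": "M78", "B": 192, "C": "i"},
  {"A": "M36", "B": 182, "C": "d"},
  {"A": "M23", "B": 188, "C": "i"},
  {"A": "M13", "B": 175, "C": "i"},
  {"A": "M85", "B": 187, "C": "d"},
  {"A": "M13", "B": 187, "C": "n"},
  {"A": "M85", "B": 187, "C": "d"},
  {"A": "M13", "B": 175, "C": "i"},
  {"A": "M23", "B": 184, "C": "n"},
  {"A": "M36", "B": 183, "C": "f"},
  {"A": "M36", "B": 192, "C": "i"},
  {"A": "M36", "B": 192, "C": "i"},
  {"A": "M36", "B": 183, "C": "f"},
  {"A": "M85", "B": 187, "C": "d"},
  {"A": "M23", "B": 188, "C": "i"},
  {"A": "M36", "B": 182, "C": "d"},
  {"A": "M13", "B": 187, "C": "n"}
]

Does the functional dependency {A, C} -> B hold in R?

Yes

(A=M78, C=i): 1 row → B = 192 ✓
(A=M36, C=d): 2 rows → B = 182, 182 ✓
(A=M23, C=i): 2 rows → B = 188, 188 ✓
(A=M13, C=i): 2 rows → B = 175, 175 ✓
(A=M85, C=d): 3 rows → B = 187, 187, 187 ✓
(A=M13, C=n): 2 rows → B = 187, 187 ✓
(A=M23, C=n): 1 row → B = 184 ✓
(A=M36, C=f): 2 rows → B = 183, 183 ✓
(A=M36, C=i): 2 rows → B = 192, 192 ✓
Every {A, C} value is associated with a single B value, so {A, C} -> B holds.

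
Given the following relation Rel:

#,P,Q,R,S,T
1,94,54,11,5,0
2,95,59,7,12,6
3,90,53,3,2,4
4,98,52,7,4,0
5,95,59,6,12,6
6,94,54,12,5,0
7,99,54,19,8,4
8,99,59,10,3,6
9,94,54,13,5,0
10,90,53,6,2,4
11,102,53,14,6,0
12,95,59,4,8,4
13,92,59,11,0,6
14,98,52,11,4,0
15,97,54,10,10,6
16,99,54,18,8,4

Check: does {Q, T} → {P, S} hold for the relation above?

(Q=54, T=0): rows 1, 6, 9 → {P,S} = (94, 5), (94, 5), (94, 5) ✓
(Q=59, T=6): rows 2, 5, 8, 13 → {P,S} takes values {(95, 12), (99, 3), (92, 0)} — violation
(Q=53, T=4): rows 3, 10 → {P,S} = (90, 2), (90, 2) ✓
(Q=52, T=0): rows 4, 14 → {P,S} = (98, 4), (98, 4) ✓
(Q=54, T=4): rows 7, 16 → {P,S} = (99, 8), (99, 8) ✓
(Q=53, T=0): row 11 → {P,S} = (102, 6) ✓
(Q=59, T=4): row 12 → {P,S} = (95, 8) ✓
(Q=54, T=6): row 15 → {P,S} = (97, 10) ✓
Two rows agree on {Q, T} but differ on {P, S}, so {Q, T} → {P, S} does not hold.

No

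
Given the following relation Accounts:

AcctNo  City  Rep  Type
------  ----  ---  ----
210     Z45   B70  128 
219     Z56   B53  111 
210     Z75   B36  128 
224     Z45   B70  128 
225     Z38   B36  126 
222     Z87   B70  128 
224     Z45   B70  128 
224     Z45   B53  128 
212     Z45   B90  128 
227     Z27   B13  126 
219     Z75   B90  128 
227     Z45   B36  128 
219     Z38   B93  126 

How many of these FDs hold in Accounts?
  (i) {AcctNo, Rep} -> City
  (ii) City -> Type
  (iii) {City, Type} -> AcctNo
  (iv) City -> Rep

2

(i) {AcctNo, Rep} -> City: every LHS value maps to a single RHS value — holds.
(ii) City -> Type: every LHS value maps to a single RHS value — holds.
(iii) {City, Type} -> AcctNo: (City=Z45, Type=128): 6 rows → AcctNo takes values {210, 224, 212, 227} — violation; (City=Z75, Type=128): 2 rows → AcctNo takes values {210, 219} — violation; (City=Z38, Type=126): 2 rows → AcctNo takes values {225, 219} — violation — fails.
(iv) City -> Rep: City=Z45: 6 rows → Rep takes values {B70, B53, B90, B36} — violation; City=Z75: 2 rows → Rep takes values {B36, B90} — violation; City=Z38: 2 rows → Rep takes values {B36, B93} — violation — fails.
2 of the 4 dependencies hold.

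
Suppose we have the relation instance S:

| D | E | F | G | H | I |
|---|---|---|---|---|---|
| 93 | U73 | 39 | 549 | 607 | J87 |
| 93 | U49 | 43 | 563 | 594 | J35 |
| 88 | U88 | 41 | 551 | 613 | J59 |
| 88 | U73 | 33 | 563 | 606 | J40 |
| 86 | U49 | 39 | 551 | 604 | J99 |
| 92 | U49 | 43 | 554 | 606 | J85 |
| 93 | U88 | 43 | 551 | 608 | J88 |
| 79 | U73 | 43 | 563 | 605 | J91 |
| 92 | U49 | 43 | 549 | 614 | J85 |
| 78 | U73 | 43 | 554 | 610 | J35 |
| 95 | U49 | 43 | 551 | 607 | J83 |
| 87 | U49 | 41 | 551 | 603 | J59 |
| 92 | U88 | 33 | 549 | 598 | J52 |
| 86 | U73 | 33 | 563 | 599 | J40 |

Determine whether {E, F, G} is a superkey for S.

Two distinct rows share (E=U73, F=33, G=563), so {E, F, G} does not determine every attribute — not a superkey.

No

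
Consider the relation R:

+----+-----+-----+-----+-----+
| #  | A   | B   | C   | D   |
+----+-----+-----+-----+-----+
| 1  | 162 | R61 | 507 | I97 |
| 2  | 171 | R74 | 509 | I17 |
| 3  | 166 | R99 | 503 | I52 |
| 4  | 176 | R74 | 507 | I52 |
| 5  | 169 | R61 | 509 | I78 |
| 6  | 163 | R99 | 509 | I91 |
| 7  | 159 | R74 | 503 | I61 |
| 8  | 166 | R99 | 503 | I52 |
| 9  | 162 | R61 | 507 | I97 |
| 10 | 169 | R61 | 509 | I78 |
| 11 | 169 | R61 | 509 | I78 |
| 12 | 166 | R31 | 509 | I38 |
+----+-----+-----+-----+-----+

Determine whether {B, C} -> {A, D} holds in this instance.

Yes

(B=R61, C=507): rows 1, 9 → {A,D} = (162, I97), (162, I97) ✓
(B=R74, C=509): row 2 → {A,D} = (171, I17) ✓
(B=R99, C=503): rows 3, 8 → {A,D} = (166, I52), (166, I52) ✓
(B=R74, C=507): row 4 → {A,D} = (176, I52) ✓
(B=R61, C=509): rows 5, 10, 11 → {A,D} = (169, I78), (169, I78), (169, I78) ✓
(B=R99, C=509): row 6 → {A,D} = (163, I91) ✓
(B=R74, C=503): row 7 → {A,D} = (159, I61) ✓
(B=R31, C=509): row 12 → {A,D} = (166, I38) ✓
Every {B, C} value is associated with a single {A, D} value, so {B, C} -> {A, D} holds.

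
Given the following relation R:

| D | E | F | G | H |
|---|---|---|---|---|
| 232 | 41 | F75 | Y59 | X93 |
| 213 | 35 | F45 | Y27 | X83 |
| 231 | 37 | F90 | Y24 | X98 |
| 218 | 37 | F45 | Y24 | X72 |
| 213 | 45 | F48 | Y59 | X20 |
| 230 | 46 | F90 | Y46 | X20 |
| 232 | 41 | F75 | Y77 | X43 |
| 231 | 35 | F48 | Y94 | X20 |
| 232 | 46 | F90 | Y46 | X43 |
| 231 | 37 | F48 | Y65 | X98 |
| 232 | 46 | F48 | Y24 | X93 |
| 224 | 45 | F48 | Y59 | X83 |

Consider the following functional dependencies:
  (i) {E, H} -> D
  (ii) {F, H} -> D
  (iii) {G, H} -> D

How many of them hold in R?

2

(i) {E, H} -> D: every LHS value maps to a single RHS value — holds.
(ii) {F, H} -> D: (F=F48, H=X20): 2 rows → D takes values {213, 231} — violation — fails.
(iii) {G, H} -> D: every LHS value maps to a single RHS value — holds.
2 of the 3 dependencies hold.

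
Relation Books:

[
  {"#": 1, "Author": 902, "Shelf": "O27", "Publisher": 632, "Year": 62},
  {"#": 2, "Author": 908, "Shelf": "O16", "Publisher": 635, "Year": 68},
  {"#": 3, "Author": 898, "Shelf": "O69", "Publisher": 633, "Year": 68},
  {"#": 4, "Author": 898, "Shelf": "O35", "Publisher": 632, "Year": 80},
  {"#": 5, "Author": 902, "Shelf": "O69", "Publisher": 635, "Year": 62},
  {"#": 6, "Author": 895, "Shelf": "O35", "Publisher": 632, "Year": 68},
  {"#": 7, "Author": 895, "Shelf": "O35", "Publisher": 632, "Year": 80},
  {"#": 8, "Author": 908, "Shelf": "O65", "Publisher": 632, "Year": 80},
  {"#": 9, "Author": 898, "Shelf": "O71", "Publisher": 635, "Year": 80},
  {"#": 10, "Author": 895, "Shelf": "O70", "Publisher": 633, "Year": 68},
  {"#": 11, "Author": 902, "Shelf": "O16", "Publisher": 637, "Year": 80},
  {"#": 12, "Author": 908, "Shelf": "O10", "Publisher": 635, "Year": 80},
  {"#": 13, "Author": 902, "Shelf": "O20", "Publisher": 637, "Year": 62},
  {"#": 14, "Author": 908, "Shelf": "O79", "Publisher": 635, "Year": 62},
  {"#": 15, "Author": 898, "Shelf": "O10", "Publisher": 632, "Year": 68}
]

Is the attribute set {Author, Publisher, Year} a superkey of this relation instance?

Yes

All 15 rows have distinct {Author, Publisher, Year} values, so {Author, Publisher, Year} → (all attributes) holds and {Author, Publisher, Year} is a superkey.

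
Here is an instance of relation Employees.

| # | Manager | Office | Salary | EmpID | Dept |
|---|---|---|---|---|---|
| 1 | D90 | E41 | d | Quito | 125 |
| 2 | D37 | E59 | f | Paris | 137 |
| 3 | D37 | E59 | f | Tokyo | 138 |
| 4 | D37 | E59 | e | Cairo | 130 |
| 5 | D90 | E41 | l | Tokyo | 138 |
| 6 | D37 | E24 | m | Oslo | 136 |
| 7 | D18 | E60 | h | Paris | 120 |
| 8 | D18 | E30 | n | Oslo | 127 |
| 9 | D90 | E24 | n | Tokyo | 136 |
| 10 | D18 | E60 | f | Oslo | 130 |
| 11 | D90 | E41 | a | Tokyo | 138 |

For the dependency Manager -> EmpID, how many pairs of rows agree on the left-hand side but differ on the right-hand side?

Manager=D90: violating pairs (1,5), (1,9), (1,11) — 3 pairs.
Manager=D37: violating pairs (2,3), (2,4), (2,6), (3,4), (3,6), (4,6) — 6 pairs.
Manager=D18: violating pairs (7,8), (7,10) — 2 pairs.

11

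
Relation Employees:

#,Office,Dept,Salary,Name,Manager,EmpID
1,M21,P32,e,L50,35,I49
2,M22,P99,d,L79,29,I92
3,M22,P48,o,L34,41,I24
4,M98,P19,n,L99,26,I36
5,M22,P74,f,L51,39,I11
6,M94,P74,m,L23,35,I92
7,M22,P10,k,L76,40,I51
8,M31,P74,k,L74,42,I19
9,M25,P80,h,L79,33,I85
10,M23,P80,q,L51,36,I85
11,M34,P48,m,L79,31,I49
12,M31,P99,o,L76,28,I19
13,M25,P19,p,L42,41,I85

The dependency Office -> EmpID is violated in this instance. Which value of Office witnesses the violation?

Office=M21: row 1 → EmpID = I49 ✓
Office=M22: rows 2, 3, 5, 7 → EmpID takes values {I92, I24, I11, I51} — violation
Office=M98: row 4 → EmpID = I36 ✓
Office=M94: row 6 → EmpID = I92 ✓
Office=M31: rows 8, 12 → EmpID = I19, I19 ✓
Office=M25: rows 9, 13 → EmpID = I85, I85 ✓
Office=M23: row 10 → EmpID = I85 ✓
Office=M34: row 11 → EmpID = I49 ✓
The only Office value with inconsistent EmpID is Office=M22.

M22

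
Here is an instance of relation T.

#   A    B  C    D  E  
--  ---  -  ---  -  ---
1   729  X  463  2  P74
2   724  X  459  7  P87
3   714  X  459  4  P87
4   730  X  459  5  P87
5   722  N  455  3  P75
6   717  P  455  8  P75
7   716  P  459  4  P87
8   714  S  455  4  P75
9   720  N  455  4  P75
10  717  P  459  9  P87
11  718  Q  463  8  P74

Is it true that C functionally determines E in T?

Yes

C=463: rows 1, 11 → E = P74, P74 ✓
C=459: rows 2, 3, 4, 7, 10 → E = P87, P87, P87, P87, P87 ✓
C=455: rows 5, 6, 8, 9 → E = P75, P75, P75, P75 ✓
Every C value is associated with a single E value, so C -> E holds.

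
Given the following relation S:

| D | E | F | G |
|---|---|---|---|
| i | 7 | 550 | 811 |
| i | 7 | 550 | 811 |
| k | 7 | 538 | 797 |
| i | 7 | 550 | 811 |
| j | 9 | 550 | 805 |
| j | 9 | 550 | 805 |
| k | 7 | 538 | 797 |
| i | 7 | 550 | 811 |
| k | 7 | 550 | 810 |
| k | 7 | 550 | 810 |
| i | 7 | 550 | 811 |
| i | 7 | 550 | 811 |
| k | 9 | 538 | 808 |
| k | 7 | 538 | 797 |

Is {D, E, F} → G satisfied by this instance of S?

Yes

(D=i, E=7, F=550): 6 rows → G = 811, 811, 811, 811, 811, 811 ✓
(D=k, E=7, F=538): 3 rows → G = 797, 797, 797 ✓
(D=j, E=9, F=550): 2 rows → G = 805, 805 ✓
(D=k, E=7, F=550): 2 rows → G = 810, 810 ✓
(D=k, E=9, F=538): 1 row → G = 808 ✓
Every {D, E, F} value is associated with a single G value, so {D, E, F} → G holds.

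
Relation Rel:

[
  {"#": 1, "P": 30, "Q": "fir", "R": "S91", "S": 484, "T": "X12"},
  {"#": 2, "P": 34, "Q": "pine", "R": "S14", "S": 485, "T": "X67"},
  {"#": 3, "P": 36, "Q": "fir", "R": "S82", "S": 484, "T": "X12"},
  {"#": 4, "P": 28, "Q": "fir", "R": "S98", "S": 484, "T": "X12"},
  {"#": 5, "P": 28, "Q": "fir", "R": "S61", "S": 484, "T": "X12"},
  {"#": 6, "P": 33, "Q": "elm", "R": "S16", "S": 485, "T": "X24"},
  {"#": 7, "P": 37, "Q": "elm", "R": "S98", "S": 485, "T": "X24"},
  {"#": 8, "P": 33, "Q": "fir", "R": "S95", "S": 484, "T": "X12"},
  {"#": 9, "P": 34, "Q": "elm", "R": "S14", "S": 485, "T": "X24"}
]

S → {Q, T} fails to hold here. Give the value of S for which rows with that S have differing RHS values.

485

S=484: rows 1, 3, 4, 5, 8 → {Q,T} = (fir, X12), (fir, X12), (fir, X12), (fir, X12), (fir, X12) ✓
S=485: rows 2, 6, 7, 9 → {Q,T} takes values {(pine, X67), (elm, X24)} — violation
The only S value with inconsistent RHS is S=485.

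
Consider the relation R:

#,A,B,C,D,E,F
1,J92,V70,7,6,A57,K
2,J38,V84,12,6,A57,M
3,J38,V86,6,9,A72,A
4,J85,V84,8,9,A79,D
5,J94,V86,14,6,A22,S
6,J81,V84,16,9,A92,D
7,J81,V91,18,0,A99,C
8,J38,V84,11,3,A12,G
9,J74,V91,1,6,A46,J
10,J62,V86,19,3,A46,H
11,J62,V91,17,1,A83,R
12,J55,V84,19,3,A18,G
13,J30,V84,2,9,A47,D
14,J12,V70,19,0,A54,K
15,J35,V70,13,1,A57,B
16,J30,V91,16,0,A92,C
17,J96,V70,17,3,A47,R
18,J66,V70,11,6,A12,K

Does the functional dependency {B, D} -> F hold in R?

Yes

(B=V70, D=6): rows 1, 18 → F = K, K ✓
(B=V84, D=6): row 2 → F = M ✓
(B=V86, D=9): row 3 → F = A ✓
(B=V84, D=9): rows 4, 6, 13 → F = D, D, D ✓
(B=V86, D=6): row 5 → F = S ✓
(B=V91, D=0): rows 7, 16 → F = C, C ✓
(B=V84, D=3): rows 8, 12 → F = G, G ✓
(B=V91, D=6): row 9 → F = J ✓
(B=V86, D=3): row 10 → F = H ✓
(B=V91, D=1): row 11 → F = R ✓
(B=V70, D=0): row 14 → F = K ✓
(B=V70, D=1): row 15 → F = B ✓
(B=V70, D=3): row 17 → F = R ✓
Every {B, D} value is associated with a single F value, so {B, D} -> F holds.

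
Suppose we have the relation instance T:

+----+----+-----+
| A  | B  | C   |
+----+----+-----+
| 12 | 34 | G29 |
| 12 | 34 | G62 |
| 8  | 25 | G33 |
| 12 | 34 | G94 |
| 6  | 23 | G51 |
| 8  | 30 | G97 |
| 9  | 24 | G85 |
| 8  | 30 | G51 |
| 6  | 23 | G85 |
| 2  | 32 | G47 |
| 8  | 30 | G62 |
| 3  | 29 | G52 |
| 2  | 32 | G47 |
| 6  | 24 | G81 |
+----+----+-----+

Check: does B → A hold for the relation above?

B=34: 3 rows → A = 12, 12, 12 ✓
B=25: 1 row → A = 8 ✓
B=23: 2 rows → A = 6, 6 ✓
B=30: 3 rows → A = 8, 8, 8 ✓
B=24: 2 rows → A takes values {9, 6} — violation
B=32: 2 rows → A = 2, 2 ✓
B=29: 1 row → A = 3 ✓
Two rows agree on B but differ on A, so B → A does not hold.

No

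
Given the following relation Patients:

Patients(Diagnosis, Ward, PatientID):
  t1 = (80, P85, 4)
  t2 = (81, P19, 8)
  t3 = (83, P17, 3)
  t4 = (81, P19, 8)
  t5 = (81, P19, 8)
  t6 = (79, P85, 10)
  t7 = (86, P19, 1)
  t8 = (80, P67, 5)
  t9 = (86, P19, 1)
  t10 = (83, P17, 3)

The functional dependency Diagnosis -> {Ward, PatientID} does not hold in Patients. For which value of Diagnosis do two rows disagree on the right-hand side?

Diagnosis=80: rows 1, 8 → {Ward,PatientID} takes values {(P85, 4), (P67, 5)} — violation
Diagnosis=81: rows 2, 4, 5 → {Ward,PatientID} = (P19, 8), (P19, 8), (P19, 8) ✓
Diagnosis=83: rows 3, 10 → {Ward,PatientID} = (P17, 3), (P17, 3) ✓
Diagnosis=79: row 6 → {Ward,PatientID} = (P85, 10) ✓
Diagnosis=86: rows 7, 9 → {Ward,PatientID} = (P19, 1), (P19, 1) ✓
The only Diagnosis value with inconsistent RHS is Diagnosis=80.

80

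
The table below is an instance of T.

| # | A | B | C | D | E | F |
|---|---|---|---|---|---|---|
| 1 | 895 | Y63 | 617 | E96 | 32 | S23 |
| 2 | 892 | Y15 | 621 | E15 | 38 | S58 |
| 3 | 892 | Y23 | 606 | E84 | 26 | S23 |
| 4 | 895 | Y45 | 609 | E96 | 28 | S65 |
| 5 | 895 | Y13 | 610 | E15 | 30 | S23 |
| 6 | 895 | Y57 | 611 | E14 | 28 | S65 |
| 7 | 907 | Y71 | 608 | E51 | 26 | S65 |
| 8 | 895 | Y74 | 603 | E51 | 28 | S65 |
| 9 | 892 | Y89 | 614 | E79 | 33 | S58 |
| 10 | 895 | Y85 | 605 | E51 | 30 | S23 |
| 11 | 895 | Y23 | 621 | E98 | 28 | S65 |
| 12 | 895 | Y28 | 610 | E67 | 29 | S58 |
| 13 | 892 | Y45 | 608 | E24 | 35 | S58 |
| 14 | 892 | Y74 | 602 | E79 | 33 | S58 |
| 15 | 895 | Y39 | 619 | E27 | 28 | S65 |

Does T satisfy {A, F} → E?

No

(A=895, F=S23): rows 1, 5, 10 → E takes values {32, 30} — violation
(A=892, F=S58): rows 2, 9, 13, 14 → E takes values {38, 33, 35} — violation
(A=892, F=S23): row 3 → E = 26 ✓
(A=895, F=S65): rows 4, 6, 8, 11, 15 → E = 28, 28, 28, 28, 28 ✓
(A=907, F=S65): row 7 → E = 26 ✓
(A=895, F=S58): row 12 → E = 29 ✓
Two rows agree on {A, F} but differ on E, so {A, F} → E does not hold.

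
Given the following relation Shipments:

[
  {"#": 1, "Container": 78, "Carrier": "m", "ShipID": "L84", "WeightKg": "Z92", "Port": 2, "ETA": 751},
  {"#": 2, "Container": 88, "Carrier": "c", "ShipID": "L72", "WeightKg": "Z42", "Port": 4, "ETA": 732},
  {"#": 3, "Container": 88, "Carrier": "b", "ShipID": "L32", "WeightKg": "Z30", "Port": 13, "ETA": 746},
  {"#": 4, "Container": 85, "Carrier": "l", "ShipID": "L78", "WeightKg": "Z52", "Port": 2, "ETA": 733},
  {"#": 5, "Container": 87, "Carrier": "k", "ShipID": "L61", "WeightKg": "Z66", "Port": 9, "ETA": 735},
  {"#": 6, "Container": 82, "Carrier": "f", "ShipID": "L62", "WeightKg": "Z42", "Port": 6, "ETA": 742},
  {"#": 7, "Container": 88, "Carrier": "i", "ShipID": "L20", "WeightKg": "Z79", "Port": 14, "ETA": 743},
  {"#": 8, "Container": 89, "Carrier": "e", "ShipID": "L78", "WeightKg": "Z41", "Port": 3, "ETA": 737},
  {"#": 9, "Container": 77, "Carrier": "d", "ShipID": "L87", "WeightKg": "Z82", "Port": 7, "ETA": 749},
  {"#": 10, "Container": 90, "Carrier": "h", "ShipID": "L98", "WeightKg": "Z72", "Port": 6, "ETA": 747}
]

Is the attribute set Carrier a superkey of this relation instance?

All 10 rows have distinct Carrier values, so Carrier → (all attributes) holds and Carrier is a superkey.

Yes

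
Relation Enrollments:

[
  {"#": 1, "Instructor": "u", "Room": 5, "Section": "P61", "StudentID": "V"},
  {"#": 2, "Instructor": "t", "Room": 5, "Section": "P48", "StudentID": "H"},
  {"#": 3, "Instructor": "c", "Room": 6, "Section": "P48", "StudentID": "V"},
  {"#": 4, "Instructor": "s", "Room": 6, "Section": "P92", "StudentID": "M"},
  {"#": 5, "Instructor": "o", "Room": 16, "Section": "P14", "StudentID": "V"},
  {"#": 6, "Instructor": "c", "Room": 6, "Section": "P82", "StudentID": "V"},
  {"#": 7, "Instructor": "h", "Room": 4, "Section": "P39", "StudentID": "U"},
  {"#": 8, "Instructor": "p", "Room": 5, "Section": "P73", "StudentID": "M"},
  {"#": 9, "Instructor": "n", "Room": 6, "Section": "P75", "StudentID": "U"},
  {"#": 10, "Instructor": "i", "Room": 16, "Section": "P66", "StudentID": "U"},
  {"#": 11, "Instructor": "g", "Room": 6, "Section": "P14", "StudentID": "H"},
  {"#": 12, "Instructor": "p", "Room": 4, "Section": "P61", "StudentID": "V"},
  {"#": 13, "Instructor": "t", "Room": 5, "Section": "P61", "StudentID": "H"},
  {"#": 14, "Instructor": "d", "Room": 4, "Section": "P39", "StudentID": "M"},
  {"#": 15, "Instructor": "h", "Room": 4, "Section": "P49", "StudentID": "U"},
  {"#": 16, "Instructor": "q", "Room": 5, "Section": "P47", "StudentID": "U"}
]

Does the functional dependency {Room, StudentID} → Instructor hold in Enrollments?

(Room=5, StudentID=V): row 1 → Instructor = u ✓
(Room=5, StudentID=H): rows 2, 13 → Instructor = t, t ✓
(Room=6, StudentID=V): rows 3, 6 → Instructor = c, c ✓
(Room=6, StudentID=M): row 4 → Instructor = s ✓
(Room=16, StudentID=V): row 5 → Instructor = o ✓
(Room=4, StudentID=U): rows 7, 15 → Instructor = h, h ✓
(Room=5, StudentID=M): row 8 → Instructor = p ✓
(Room=6, StudentID=U): row 9 → Instructor = n ✓
(Room=16, StudentID=U): row 10 → Instructor = i ✓
(Room=6, StudentID=H): row 11 → Instructor = g ✓
(Room=4, StudentID=V): row 12 → Instructor = p ✓
(Room=4, StudentID=M): row 14 → Instructor = d ✓
(Room=5, StudentID=U): row 16 → Instructor = q ✓
Every {Room, StudentID} value is associated with a single Instructor value, so {Room, StudentID} → Instructor holds.

Yes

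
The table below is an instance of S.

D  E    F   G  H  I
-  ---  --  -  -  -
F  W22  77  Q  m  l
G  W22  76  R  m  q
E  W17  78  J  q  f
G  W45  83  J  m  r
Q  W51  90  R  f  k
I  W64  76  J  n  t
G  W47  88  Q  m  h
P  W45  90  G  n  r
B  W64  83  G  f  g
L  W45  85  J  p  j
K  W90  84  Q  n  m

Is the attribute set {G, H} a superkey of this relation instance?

Two distinct rows share (G=Q, H=m), so {G, H} does not determine every attribute — not a superkey.

No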